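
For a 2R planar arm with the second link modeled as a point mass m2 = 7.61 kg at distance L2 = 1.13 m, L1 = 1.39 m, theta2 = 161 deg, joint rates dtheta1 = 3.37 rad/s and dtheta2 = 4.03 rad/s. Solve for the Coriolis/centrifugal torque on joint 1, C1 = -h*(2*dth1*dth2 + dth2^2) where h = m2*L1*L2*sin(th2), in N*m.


h = m2*L1*L2*sin(th2) = 7.61*1.39*1.13*sin(161 deg) = 3.891525
C1 = -h*(2*3.37*4.03 + 4.03^2) = -3.891525*43.4031 = -168.9042

-168.9042 N*m


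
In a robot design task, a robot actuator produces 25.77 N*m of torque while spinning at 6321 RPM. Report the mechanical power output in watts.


omega = 6321 * 2*pi/60 = 661.933572 rad/s
P = tau * omega = 25.77 * 661.933572 = 17058.0282

17058.0282 W


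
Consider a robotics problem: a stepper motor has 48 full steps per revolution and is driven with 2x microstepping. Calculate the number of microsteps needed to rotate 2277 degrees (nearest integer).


step_size = 360/(48*2) = 360/96 = 3.750000 deg
n = 2277/(360/96) = 2277*96/360 = 607.2000 -> 607

607 steps


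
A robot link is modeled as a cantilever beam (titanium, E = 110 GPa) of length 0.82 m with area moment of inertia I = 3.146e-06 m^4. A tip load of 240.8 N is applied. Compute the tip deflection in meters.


delta = F*L^3/(3*E*I) = 240.8*0.82^3/(3*1.100e+11*3.146e-06)
      = 132.7694144/1038180 = 1.2789e-04

1.2789e-04 m


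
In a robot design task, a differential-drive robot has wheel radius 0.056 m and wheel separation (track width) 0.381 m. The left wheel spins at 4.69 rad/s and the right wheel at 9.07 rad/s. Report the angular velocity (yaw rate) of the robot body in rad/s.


omega = r*(wR - wL)/L = 0.056*(9.07 - (4.69))/0.381 = 0.6438

0.6438 rad/s


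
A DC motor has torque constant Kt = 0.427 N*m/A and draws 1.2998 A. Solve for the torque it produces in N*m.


tau = Kt * I = 0.427*1.2998 = 0.5550

0.5550 N*m


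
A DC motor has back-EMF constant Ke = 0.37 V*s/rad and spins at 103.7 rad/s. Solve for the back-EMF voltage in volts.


V_emf = Ke * omega = 0.37*103.7 = 38.3690

38.3690 V


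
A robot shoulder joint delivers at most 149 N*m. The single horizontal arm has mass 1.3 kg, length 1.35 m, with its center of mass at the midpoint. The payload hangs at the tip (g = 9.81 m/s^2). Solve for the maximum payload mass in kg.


tau_arm = m_arm*g*(L/2) = 1.3*9.81*1.35/2 = 8.6083 N*m
tau_payload = tau_max - tau_arm = 149 - 8.6083 = 140.3917
m_payload = tau_payload / (g*L) = 140.3917 / (9.81*1.35) = 10.6008

10.6008 kg


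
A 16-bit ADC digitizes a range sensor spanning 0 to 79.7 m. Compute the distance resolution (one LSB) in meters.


res = range / 2^n = 79.7/2^16 = 79.7/65536 = 0.0012

0.0012 m


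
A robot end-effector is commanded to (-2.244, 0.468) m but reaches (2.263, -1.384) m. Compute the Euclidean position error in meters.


dx = 2.263 - (-2.244) = 4.5070, dy = -1.384 - (0.468) = -1.8520
err = sqrt(20.313049 + 3.429904) = 4.8727

4.8727 m


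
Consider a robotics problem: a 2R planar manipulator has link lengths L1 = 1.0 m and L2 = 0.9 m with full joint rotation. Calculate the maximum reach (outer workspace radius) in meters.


r_max = L1 + L2 = 1.0 + 0.9 = 1.9000

1.9000 m


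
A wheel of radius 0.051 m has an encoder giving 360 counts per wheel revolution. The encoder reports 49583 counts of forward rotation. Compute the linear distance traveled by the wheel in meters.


revs = 49583/360 = 137.730556
d = revs * 2*pi*r = 137.730556 * 2*pi*0.051 = 44.1347

44.1347 m


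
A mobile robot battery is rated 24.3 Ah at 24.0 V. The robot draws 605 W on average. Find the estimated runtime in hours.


E = 24.3*24.0 = 583.2000 Wh
t = E/P = 583.2000/605 = 0.9640

0.9640 hours


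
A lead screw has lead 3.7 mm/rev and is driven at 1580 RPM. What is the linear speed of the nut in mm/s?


v = lead * (RPM/60) = 3.7*1580/60 = 97.4333

97.4333 mm/s


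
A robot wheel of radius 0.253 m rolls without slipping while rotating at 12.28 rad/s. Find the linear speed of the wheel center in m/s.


v = omega * r = 12.28 * 0.253 = 3.1068

3.1068 m/s


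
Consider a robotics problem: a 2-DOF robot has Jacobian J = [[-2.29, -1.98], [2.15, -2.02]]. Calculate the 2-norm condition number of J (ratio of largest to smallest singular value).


JJ^T eigenvalues: trace(JJ^T) = 17.8674, det(JJ^T) = det(J)^2 = 78.90413584
s_max^2 = (17.8674 + sqrt(3.62743940))/2 = 9.88599189
s_min^2 = (17.8674 - sqrt(3.62743940))/2 = 7.98140811
kappa = s_max/s_min = sqrt(9.88599189/7.98140811) = 1.1129

1.1129


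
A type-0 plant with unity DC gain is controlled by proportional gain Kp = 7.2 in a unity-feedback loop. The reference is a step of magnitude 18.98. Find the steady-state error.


e_ss = R/(1 + Kp) = 18.98/(1 + 7.2) = 18.98/8.2000 = 2.3146

2.3146


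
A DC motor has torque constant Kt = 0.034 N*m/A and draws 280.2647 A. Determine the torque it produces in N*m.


tau = Kt * I = 0.034*280.2647 = 9.5290

9.5290 N*m


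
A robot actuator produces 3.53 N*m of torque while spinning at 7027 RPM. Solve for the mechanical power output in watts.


omega = 7027 * 2*pi/60 = 735.865719 rad/s
P = tau * omega = 3.53 * 735.865719 = 2597.6060

2597.6060 W


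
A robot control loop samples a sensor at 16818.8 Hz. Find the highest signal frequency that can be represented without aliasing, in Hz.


f_max = f_s/2 = 16818.8/2 = 8409.4000

8409.4000 Hz


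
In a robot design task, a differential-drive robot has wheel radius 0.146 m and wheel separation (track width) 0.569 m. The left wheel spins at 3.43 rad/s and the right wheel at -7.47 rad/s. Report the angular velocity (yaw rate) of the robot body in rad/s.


omega = r*(wR - wL)/L = 0.146*(-7.47 - (3.43))/0.569 = -2.7968

-2.7968 rad/s


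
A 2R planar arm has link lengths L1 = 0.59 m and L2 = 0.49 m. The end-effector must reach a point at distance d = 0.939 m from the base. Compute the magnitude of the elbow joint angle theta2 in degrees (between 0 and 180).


cos(th2) = (d^2 - L1^2 - L2^2)/(2*L1*L2) = (0.939^2 - 0.59^2 - 0.49^2)/(2*0.59*0.49) = 0.50764614
th2 = acos(0.50764614) = 59.4928 deg

59.4928 degrees


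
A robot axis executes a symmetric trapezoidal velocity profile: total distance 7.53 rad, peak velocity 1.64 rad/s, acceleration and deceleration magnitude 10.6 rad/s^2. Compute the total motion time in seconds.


t_acc = v/a = 1.64/10.6 = 0.154717 s
d_acc = v^2/(2a) = 0.126868 rad (each ramp)
d_cruise = 7.53 - 2*0.126868 = 7.276264 rad
t_cruise = 7.276264/1.64 = 4.436746 s
t_total = 2*0.154717 + 4.436746 = 4.7462

4.7462 s


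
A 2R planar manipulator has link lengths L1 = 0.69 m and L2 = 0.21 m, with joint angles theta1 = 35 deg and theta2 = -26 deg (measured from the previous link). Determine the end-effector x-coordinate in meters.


x = L1*cos(th1) + L2*cos(th1+th2) = 0.69*cos(35 deg) + 0.21*cos(9 deg) = 0.7726

0.7726 m


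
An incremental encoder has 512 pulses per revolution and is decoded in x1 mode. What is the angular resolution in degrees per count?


resolution = 360 / (PPR * 1) = 360 / 512 = 0.7031

0.7031 degrees


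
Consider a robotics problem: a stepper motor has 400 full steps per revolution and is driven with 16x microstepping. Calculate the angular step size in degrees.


step = 360/(400*16) = 360/6400 = 0.0563

0.0563 degrees


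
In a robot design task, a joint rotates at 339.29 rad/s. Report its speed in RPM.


RPM = 339.29 * 60/(2*pi) = 3239.9808

3239.9808 RPM


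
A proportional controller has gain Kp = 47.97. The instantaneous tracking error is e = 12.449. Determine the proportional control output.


u_P = Kp * e = 47.97 * 12.449 = 597.1785

597.1785


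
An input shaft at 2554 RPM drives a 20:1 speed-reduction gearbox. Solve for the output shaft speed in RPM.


omega_out = omega_in / N = 2554 / 20 = 127.7000

127.7000 RPM


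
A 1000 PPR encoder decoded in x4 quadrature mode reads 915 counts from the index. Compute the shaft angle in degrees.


angle = counts * 360 / (PPR*4) = 915 * 360 / 4000 = 82.3500

82.3500 degrees


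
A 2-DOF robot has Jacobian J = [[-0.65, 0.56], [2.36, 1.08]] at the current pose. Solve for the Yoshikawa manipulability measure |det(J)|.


det(J) = -0.65*1.08 - (0.56)*(2.36) = -2.0236
|det(J)| = 2.0236

2.0236


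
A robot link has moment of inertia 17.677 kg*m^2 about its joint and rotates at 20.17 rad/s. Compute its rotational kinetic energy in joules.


KE = (1/2)*I*omega^2 = 0.5*17.677*20.17^2 = 3595.7572

3595.7572 J


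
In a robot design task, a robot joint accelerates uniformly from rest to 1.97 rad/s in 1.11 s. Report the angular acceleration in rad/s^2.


alpha = delta_omega / t = 1.97 / 1.11 = 1.7748

1.7748 rad/s^2


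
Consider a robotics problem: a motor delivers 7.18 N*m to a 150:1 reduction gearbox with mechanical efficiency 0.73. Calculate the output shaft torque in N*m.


tau_out = tau_in * N * eta = 7.18 * 150 * 0.73 = 786.2100

786.2100 N*m


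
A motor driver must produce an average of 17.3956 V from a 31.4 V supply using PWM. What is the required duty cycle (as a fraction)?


D = V_avg/V_supply = 17.3956/31.4 = 0.5540

0.5540


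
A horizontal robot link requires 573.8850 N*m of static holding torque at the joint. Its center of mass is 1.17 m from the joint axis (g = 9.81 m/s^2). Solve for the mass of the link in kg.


m = tau / (g*L) = 573.8850 / (9.81 * 1.17) = 50.0000

50.0000 kg


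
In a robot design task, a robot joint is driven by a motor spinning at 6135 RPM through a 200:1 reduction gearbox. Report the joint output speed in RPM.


omega_joint = omega_motor / N = 6135 / 200 = 30.6750

30.6750 RPM


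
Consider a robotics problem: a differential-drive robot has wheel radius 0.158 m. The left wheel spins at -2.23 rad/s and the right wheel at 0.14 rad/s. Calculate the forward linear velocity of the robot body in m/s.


v = r*(wR + wL)/2 = 0.158*(0.14 + -2.23)/2 = -0.1651

-0.1651 m/s


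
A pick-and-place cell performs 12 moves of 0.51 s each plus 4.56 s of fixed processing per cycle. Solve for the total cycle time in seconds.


T = 12*0.51 + 4.56 = 10.6800

10.6800 s


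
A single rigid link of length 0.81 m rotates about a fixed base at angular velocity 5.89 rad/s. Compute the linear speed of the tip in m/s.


v = L*omega = 0.81 * 5.89 = 4.7709

4.7709 m/s


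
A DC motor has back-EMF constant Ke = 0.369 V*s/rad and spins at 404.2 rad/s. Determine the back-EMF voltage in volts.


V_emf = Ke * omega = 0.369*404.2 = 149.1498

149.1498 V


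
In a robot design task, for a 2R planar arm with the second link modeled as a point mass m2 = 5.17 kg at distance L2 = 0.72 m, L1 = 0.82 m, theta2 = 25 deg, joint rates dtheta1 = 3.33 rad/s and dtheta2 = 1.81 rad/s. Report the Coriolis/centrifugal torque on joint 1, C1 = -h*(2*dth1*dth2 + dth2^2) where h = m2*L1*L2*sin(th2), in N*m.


h = m2*L1*L2*sin(th2) = 5.17*0.82*0.72*sin(25 deg) = 1.289986
C1 = -h*(2*3.33*1.81 + 1.81^2) = -1.289986*15.3307 = -19.7764

-19.7764 N*m


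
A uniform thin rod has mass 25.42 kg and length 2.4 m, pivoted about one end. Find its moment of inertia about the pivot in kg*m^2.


I = (1/3)*m*L^2 = (1/3)*25.42*2.4^2 = 48.8064

48.8064 kg*m^2


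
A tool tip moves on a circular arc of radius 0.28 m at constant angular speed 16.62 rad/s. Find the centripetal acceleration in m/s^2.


a_c = omega^2 * r = 16.62^2 * 0.28 = 77.3428

77.3428 m/s^2


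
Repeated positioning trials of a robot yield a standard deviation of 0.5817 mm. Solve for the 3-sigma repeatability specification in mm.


repeatability = 3*sigma = 3*0.5817 = 1.7451

1.7451 mm


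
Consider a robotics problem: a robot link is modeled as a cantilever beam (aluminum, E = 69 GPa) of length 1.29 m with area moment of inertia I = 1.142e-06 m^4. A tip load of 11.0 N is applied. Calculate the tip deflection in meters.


delta = F*L^3/(3*E*I) = 11.0*1.29^3/(3*6.900e+10*1.142e-06)
      = 23.613579/236394 = 9.9891e-05

9.9891e-05 m


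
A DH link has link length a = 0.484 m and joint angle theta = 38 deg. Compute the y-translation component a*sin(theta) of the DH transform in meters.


a*sin(theta) = 0.484*sin(38 deg) = 0.2980

0.2980 m


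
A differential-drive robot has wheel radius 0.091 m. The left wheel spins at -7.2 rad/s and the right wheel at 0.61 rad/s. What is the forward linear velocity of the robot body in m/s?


v = r*(wR + wL)/2 = 0.091*(0.61 + -7.2)/2 = -0.2998

-0.2998 m/s


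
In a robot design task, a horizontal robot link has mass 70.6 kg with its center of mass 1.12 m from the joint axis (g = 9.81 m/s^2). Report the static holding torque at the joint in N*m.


tau = m*g*L = 70.6 * 9.81 * 1.12 = 775.6963

775.6963 N*m


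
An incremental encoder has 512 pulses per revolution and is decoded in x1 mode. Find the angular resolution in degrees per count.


resolution = 360 / (PPR * 1) = 360 / 512 = 0.7031

0.7031 degrees


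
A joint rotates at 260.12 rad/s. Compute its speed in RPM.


RPM = 260.12 * 60/(2*pi) = 2483.9630

2483.9630 RPM


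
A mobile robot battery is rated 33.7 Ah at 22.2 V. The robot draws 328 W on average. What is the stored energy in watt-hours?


E = capacity * V = 33.7*22.2 = 748.1400

748.1400 Wh


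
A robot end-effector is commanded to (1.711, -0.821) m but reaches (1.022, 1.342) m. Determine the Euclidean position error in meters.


dx = 1.022 - (1.711) = -0.6890, dy = 1.342 - (-0.821) = 2.1630
err = sqrt(0.474721 + 4.678569) = 2.2701

2.2701 m


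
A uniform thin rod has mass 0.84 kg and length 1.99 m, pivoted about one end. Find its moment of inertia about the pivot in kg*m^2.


I = (1/3)*m*L^2 = (1/3)*0.84*1.99^2 = 1.1088

1.1088 kg*m^2


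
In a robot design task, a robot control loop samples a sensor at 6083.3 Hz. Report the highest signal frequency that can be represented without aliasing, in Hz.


f_max = f_s/2 = 6083.3/2 = 3041.6500

3041.6500 Hz


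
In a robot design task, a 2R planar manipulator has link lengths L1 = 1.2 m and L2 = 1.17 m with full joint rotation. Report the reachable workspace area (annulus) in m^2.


r_max = L1 + L2 = 2.3700, r_min = |L1 - L2| = 0.0300
A = pi*(r_max^2 - r_min^2) = pi*(5.6169 - 0.0009) = 17.6432

17.6432 m^2


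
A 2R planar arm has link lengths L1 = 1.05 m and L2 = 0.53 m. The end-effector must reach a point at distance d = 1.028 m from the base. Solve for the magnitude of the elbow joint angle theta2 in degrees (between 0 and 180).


cos(th2) = (d^2 - L1^2 - L2^2)/(2*L1*L2) = (1.028^2 - 1.05^2 - 0.53^2)/(2*1.05*0.53) = -0.29345553
th2 = acos(-0.29345553) = 107.0649 deg

107.0649 degrees


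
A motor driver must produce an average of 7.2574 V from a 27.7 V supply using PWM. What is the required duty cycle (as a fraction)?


D = V_avg/V_supply = 7.2574/27.7 = 0.2620

0.2620


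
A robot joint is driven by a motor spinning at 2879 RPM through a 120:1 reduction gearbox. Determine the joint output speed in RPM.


omega_joint = omega_motor / N = 2879 / 120 = 23.9917

23.9917 RPM


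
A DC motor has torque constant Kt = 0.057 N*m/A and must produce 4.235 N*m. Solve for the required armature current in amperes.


I = tau / Kt = 4.235/0.057 = 74.2982

74.2982 A


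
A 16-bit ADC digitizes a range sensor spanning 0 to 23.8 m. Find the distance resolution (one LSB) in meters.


res = range / 2^n = 23.8/2^16 = 23.8/65536 = 3.6316e-04

3.6316e-04 m


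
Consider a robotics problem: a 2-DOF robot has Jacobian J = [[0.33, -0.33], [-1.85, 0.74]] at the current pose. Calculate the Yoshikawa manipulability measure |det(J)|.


det(J) = 0.33*0.74 - (-0.33)*(-1.85) = -0.3663
|det(J)| = 0.3663

0.3663


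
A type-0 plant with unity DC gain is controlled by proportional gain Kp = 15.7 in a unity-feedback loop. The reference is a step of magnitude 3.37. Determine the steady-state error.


e_ss = R/(1 + Kp) = 3.37/(1 + 15.7) = 3.37/16.7000 = 0.2018

0.2018


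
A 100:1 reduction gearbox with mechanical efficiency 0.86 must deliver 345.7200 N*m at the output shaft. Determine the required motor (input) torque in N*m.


tau_in = tau_out / (N * eta) = 345.7200 / (100 * 0.86) = 4.0200

4.0200 N*m


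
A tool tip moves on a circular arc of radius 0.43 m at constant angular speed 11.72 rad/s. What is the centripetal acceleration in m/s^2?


a_c = omega^2 * r = 11.72^2 * 0.43 = 59.0641

59.0641 m/s^2


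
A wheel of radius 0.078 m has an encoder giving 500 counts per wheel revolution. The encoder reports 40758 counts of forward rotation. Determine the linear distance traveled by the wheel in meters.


revs = 40758/500 = 81.516000
d = revs * 2*pi*r = 81.516000 * 2*pi*0.078 = 39.9501

39.9501 m


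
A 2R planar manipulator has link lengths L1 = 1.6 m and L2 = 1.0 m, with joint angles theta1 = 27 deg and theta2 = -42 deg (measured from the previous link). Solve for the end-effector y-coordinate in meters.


y = L1*sin(th1) + L2*sin(th1+th2) = 1.6*sin(27 deg) + 1.0*sin(-15 deg) = 0.4676

0.4676 m


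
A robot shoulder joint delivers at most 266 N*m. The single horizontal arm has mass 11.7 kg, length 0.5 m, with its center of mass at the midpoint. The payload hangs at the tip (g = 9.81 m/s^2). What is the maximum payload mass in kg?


tau_arm = m_arm*g*(L/2) = 11.7*9.81*0.5/2 = 28.6943 N*m
tau_payload = tau_max - tau_arm = 266 - 28.6943 = 237.3057
m_payload = tau_payload / (g*L) = 237.3057 / (9.81*0.5) = 48.3804

48.3804 kg


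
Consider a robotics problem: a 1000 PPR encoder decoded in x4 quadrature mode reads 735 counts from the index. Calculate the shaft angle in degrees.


angle = counts * 360 / (PPR*4) = 735 * 360 / 4000 = 66.1500

66.1500 degrees


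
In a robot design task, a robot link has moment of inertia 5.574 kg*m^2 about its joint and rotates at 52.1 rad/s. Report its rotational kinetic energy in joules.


KE = (1/2)*I*omega^2 = 0.5*5.574*52.1^2 = 7565.0607

7565.0607 J


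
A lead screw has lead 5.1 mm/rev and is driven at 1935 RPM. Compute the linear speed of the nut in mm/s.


v = lead * (RPM/60) = 5.1*1935/60 = 164.4750

164.4750 mm/s


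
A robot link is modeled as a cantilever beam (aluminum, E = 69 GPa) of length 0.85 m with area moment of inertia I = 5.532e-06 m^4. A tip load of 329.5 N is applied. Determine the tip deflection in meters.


delta = F*L^3/(3*E*I) = 329.5*0.85^3/(3*6.900e+10*5.532e-06)
      = 202.3541875/1145124 = 1.7671e-04

1.7671e-04 m


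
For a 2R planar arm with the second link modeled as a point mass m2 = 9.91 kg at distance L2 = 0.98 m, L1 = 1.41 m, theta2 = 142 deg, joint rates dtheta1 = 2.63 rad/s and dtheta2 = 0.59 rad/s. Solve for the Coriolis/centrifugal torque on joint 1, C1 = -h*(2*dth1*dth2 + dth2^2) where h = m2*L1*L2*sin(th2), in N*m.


h = m2*L1*L2*sin(th2) = 9.91*1.41*0.98*sin(142 deg) = 8.430645
C1 = -h*(2*2.63*0.59 + 0.59^2) = -8.430645*3.4515 = -29.0984

-29.0984 N*m


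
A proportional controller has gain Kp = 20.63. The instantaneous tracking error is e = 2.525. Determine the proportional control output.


u_P = Kp * e = 20.63 * 2.525 = 52.0907

52.0907


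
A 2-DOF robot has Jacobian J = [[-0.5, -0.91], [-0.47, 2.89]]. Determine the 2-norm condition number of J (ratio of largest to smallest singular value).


JJ^T eigenvalues: trace(JJ^T) = 9.6511, det(JJ^T) = det(J)^2 = 3.50700529
s_max^2 = (9.6511 + sqrt(79.11571005))/2 = 9.27290062
s_min^2 = (9.6511 - sqrt(79.11571005))/2 = 0.37819938
kappa = s_max/s_min = sqrt(9.27290062/0.37819938) = 4.9516

4.9516


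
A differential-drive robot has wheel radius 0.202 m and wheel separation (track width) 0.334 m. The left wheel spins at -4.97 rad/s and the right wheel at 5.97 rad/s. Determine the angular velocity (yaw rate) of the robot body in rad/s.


omega = r*(wR - wL)/L = 0.202*(5.97 - (-4.97))/0.334 = 6.6164

6.6164 rad/s


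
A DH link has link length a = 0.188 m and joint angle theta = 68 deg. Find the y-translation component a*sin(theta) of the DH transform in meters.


a*sin(theta) = 0.188*sin(68 deg) = 0.1743

0.1743 m


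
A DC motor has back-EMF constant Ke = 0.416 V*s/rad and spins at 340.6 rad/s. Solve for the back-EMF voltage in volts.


V_emf = Ke * omega = 0.416*340.6 = 141.6896

141.6896 V


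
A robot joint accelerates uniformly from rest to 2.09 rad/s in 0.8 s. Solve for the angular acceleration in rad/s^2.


alpha = delta_omega / t = 2.09 / 0.8 = 2.6125

2.6125 rad/s^2


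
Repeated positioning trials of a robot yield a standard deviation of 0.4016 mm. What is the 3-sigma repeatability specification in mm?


repeatability = 3*sigma = 3*0.4016 = 1.2048

1.2048 mm


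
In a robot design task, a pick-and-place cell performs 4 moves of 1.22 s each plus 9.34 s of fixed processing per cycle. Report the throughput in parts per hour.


T_cycle = 4*1.22 + 9.34 = 14.2200 s
rate = 3600/T = 253.1646

253.1646 parts/hour


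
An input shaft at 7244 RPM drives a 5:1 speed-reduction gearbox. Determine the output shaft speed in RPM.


omega_out = omega_in / N = 7244 / 5 = 1448.8000

1448.8000 RPM


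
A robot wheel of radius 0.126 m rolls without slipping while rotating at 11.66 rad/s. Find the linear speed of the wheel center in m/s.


v = omega * r = 11.66 * 0.126 = 1.4692

1.4692 m/s


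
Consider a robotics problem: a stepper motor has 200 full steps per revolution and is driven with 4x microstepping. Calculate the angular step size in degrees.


step = 360/(200*4) = 360/800 = 0.4500

0.4500 degrees


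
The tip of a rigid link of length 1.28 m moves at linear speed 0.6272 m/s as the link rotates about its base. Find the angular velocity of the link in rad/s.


omega = v / L = 0.6272 / 1.28 = 0.4900

0.4900 rad/s


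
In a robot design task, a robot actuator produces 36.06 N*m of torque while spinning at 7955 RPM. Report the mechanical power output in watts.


omega = 7955 * 2*pi/60 = 833.045652 rad/s
P = tau * omega = 36.06 * 833.045652 = 30039.6262

30039.6262 W


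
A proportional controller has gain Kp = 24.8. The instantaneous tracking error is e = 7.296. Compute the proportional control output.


u_P = Kp * e = 24.8 * 7.296 = 180.9408

180.9408


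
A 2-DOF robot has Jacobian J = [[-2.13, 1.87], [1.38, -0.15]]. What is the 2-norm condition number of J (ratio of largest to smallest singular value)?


JJ^T eigenvalues: trace(JJ^T) = 9.9607, det(JJ^T) = det(J)^2 = 5.11257321
s_max^2 = (9.9607 + sqrt(78.76525165))/2 = 9.41783948
s_min^2 = (9.9607 - sqrt(78.76525165))/2 = 0.54286052
kappa = s_max/s_min = sqrt(9.41783948/0.54286052) = 4.1652

4.1652


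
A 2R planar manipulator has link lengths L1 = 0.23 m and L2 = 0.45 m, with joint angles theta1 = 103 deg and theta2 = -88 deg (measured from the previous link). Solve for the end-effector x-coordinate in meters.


x = L1*cos(th1) + L2*cos(th1+th2) = 0.23*cos(103 deg) + 0.45*cos(15 deg) = 0.3829

0.3829 m


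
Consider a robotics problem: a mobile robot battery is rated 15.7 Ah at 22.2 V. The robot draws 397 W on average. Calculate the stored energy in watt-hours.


E = capacity * V = 15.7*22.2 = 348.5400

348.5400 Wh


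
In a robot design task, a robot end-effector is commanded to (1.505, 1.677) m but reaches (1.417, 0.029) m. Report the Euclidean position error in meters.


dx = 1.417 - (1.505) = -0.0880, dy = 0.029 - (1.677) = -1.6480
err = sqrt(0.007744 + 2.715904) = 1.6503

1.6503 m


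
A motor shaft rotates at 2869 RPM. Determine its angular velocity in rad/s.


omega = 2869 * 2*pi/60 = 300.4410

300.4410 rad/s


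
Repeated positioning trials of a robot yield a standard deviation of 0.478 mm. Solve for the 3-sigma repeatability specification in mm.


repeatability = 3*sigma = 3*0.478 = 1.4340

1.4340 mm


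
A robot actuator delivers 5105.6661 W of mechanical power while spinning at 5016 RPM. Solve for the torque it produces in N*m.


omega = 5016 * 2*pi/60 = 525.274292 rad/s
tau = P / omega = 5105.6661 / 525.274292 = 9.7200

9.7200 N*m


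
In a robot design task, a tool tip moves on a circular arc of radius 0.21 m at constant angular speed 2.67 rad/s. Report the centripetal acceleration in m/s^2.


a_c = omega^2 * r = 2.67^2 * 0.21 = 1.4971

1.4971 m/s^2


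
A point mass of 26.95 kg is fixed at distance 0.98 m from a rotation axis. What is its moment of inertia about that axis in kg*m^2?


I = m*r^2 = 26.95*0.98^2 = 25.8828

25.8828 kg*m^2


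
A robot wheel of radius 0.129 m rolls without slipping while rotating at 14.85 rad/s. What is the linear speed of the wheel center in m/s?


v = omega * r = 14.85 * 0.129 = 1.9157

1.9157 m/s


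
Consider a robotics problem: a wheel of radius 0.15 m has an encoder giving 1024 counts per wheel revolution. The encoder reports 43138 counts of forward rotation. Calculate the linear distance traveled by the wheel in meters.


revs = 43138/1024 = 42.126953
d = revs * 2*pi*r = 42.126953 * 2*pi*0.15 = 39.7037

39.7037 m


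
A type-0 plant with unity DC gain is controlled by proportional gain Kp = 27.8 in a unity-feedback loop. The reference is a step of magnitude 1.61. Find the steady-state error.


e_ss = R/(1 + Kp) = 1.61/(1 + 27.8) = 1.61/28.8000 = 0.0559

0.0559


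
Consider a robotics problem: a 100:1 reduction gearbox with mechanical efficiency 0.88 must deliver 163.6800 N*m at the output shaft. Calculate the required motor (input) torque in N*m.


tau_in = tau_out / (N * eta) = 163.6800 / (100 * 0.88) = 1.8600

1.8600 N*m


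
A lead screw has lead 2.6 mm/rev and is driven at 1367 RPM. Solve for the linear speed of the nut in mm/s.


v = lead * (RPM/60) = 2.6*1367/60 = 59.2367

59.2367 mm/s


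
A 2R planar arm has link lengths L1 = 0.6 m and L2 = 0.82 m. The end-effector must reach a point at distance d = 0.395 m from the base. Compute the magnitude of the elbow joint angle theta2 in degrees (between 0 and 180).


cos(th2) = (d^2 - L1^2 - L2^2)/(2*L1*L2) = (0.395^2 - 0.6^2 - 0.82^2)/(2*0.6*0.82) = -0.89062500
th2 = acos(-0.89062500) = 152.9519 deg

152.9519 degrees


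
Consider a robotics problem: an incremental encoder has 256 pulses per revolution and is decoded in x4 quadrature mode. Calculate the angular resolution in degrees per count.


resolution = 360 / (PPR * 4) = 360 / 1024 = 0.3516

0.3516 degrees


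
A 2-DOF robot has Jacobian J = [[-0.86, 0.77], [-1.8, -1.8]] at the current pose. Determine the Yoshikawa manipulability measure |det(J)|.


det(J) = -0.86*-1.8 - (0.77)*(-1.8) = 2.9340
|det(J)| = 2.9340

2.9340


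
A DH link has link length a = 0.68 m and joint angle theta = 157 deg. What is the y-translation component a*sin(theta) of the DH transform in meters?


a*sin(theta) = 0.68*sin(157 deg) = 0.2657

0.2657 m


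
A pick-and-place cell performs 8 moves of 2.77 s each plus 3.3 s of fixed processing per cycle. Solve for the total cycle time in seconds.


T = 8*2.77 + 3.3 = 25.4600

25.4600 s


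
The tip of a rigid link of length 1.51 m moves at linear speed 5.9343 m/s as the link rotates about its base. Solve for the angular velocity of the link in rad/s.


omega = v / L = 5.9343 / 1.51 = 3.9300

3.9300 rad/s


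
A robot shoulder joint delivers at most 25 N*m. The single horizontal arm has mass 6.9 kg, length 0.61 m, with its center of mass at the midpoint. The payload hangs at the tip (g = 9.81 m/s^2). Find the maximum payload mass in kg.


tau_arm = m_arm*g*(L/2) = 6.9*9.81*0.61/2 = 20.6451 N*m
tau_payload = tau_max - tau_arm = 25 - 20.6451 = 4.3549
m_payload = tau_payload / (g*L) = 4.3549 / (9.81*0.61) = 0.7277

0.7277 kg


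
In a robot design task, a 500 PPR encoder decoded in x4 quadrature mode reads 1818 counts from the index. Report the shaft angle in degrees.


angle = counts * 360 / (PPR*4) = 1818 * 360 / 2000 = 327.2400

327.2400 degrees


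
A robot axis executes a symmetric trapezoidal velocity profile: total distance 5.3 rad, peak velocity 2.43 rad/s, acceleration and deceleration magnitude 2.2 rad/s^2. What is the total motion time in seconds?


t_acc = v/a = 2.43/2.2 = 1.104545 s
d_acc = v^2/(2a) = 1.342023 rad (each ramp)
d_cruise = 5.3 - 2*1.342023 = 2.615954 rad
t_cruise = 2.615954/2.43 = 1.076524 s
t_total = 2*1.104545 + 1.076524 = 3.2856

3.2856 s


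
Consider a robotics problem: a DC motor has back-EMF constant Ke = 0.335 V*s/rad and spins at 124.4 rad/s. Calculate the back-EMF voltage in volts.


V_emf = Ke * omega = 0.335*124.4 = 41.6740

41.6740 V


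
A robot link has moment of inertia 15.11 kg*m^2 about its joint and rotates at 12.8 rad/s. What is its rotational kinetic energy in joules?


KE = (1/2)*I*omega^2 = 0.5*15.11*12.8^2 = 1237.8112

1237.8112 J


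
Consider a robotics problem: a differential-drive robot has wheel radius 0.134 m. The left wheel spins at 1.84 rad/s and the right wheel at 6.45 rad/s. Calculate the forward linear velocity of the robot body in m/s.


v = r*(wR + wL)/2 = 0.134*(6.45 + 1.84)/2 = 0.5554

0.5554 m/s


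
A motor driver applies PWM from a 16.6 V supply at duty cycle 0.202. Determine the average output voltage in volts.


V_avg = V_supply * D = 16.6*0.202 = 3.3532

3.3532 V


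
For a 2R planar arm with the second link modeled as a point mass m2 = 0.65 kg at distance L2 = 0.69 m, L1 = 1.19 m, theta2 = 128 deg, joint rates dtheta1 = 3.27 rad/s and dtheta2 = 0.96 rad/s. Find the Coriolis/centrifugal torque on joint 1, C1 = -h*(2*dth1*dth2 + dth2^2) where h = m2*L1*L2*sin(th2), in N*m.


h = m2*L1*L2*sin(th2) = 0.65*1.19*0.69*sin(128 deg) = 0.420573
C1 = -h*(2*3.27*0.96 + 0.96^2) = -0.420573*7.2000 = -3.0281

-3.0281 N*m


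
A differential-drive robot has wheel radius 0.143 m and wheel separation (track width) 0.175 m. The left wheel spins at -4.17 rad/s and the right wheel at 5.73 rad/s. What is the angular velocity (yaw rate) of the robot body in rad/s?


omega = r*(wR - wL)/L = 0.143*(5.73 - (-4.17))/0.175 = 8.0897

8.0897 rad/s


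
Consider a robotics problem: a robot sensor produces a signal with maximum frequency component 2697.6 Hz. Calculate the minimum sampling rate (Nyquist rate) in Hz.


f_s,min = 2*f_max = 2*2697.6 = 5395.2000

5395.2000 Hz


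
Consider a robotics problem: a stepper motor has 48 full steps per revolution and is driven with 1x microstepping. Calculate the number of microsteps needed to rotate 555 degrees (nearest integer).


step_size = 360/(48*1) = 360/48 = 7.500000 deg
n = 555/(360/48) = 555*48/360 = 74

74 steps


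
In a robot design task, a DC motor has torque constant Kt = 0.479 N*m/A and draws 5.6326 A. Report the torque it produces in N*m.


tau = Kt * I = 0.479*5.6326 = 2.6980

2.6980 N*m


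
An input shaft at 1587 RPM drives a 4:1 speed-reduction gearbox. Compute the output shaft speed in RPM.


omega_out = omega_in / N = 1587 / 4 = 396.7500

396.7500 RPM


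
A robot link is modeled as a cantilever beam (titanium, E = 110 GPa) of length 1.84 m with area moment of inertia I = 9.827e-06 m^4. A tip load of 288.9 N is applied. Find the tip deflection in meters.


delta = F*L^3/(3*E*I) = 288.9*1.84^3/(3*1.100e+11*9.827e-06)
      = 1799.7037056/3242910 = 5.5497e-04

5.5497e-04 m


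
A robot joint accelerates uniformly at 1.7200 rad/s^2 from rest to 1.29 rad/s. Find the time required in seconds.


t = delta_omega / alpha = 1.29 / 1.7200 = 0.7500

0.7500 s


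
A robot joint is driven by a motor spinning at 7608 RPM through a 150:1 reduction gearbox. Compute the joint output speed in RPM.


omega_joint = omega_motor / N = 7608 / 150 = 50.7200

50.7200 RPM


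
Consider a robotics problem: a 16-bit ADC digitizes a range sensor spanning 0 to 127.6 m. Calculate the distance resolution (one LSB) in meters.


res = range / 2^n = 127.6/2^16 = 127.6/65536 = 0.0019

0.0019 m


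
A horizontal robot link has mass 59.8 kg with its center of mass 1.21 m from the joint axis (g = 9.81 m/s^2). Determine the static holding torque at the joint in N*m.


tau = m*g*L = 59.8 * 9.81 * 1.21 = 709.8320

709.8320 N*m


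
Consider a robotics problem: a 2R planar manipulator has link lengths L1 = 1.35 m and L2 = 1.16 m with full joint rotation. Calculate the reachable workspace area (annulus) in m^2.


r_max = L1 + L2 = 2.5100, r_min = |L1 - L2| = 0.1900
A = pi*(r_max^2 - r_min^2) = pi*(6.3001 - 0.0361) = 19.6789

19.6789 m^2


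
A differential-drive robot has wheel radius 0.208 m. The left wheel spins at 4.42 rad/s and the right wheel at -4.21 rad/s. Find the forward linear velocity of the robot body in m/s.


v = r*(wR + wL)/2 = 0.208*(-4.21 + 4.42)/2 = 0.0218

0.0218 m/s


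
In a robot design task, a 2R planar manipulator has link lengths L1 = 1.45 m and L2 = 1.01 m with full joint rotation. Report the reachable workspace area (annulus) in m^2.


r_max = L1 + L2 = 2.4600, r_min = |L1 - L2| = 0.4400
A = pi*(r_max^2 - r_min^2) = pi*(6.0516 - 0.1936) = 18.4034

18.4034 m^2


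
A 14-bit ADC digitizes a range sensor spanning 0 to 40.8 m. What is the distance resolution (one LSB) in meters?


res = range / 2^n = 40.8/2^14 = 40.8/16384 = 0.0025

0.0025 m


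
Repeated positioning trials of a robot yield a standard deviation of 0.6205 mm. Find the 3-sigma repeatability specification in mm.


repeatability = 3*sigma = 3*0.6205 = 1.8615

1.8615 mm


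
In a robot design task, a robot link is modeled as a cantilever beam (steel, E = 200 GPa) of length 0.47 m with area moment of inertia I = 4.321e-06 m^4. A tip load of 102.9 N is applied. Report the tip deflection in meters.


delta = F*L^3/(3*E*I) = 102.9*0.47^3/(3*2.000e+11*4.321e-06)
      = 10.6833867/2592600 = 4.1207e-06

4.1207e-06 m


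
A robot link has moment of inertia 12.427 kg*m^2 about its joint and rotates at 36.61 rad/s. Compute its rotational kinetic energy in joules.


KE = (1/2)*I*omega^2 = 0.5*12.427*36.61^2 = 8327.9050

8327.9050 J


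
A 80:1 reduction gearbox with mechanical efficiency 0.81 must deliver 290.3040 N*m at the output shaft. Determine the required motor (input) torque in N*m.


tau_in = tau_out / (N * eta) = 290.3040 / (80 * 0.81) = 4.4800

4.4800 N*m


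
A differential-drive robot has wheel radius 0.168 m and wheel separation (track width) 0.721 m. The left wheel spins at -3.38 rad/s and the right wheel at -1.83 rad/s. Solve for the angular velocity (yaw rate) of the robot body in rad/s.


omega = r*(wR - wL)/L = 0.168*(-1.83 - (-3.38))/0.721 = 0.3612

0.3612 rad/s


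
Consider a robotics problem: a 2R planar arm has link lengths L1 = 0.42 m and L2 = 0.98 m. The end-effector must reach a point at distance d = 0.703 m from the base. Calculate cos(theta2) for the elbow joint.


cos(th2) = (d^2 - L1^2 - L2^2)/(2*L1*L2) = (0.703^2 - 0.42^2 - 0.98^2)/(2*0.42*0.98) = -0.7806

-0.7806


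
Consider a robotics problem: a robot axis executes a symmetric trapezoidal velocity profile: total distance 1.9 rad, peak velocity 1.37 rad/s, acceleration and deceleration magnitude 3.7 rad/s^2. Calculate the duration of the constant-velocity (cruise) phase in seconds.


t_acc = v/a = 0.370270 s, d_acc = v^2/(2a) = 0.253635 rad each
d_cruise = 1.9 - 2*0.253635 = 1.392730 rad
t_cruise = d_cruise/v = 1.392730/1.37 = 1.0166

1.0166 s


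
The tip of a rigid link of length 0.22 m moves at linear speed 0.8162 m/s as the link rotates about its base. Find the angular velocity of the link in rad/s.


omega = v / L = 0.8162 / 0.22 = 3.7100

3.7100 rad/s


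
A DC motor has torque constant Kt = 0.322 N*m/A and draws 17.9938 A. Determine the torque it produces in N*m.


tau = Kt * I = 0.322*17.9938 = 5.7940

5.7940 N*m


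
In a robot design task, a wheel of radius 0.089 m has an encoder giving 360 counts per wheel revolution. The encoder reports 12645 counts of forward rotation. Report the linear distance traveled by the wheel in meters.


revs = 12645/360 = 35.125000
d = revs * 2*pi*r = 35.125000 * 2*pi*0.089 = 19.6420

19.6420 m


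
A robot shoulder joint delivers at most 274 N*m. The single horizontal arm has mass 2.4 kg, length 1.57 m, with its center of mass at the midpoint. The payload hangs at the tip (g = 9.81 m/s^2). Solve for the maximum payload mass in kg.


tau_arm = m_arm*g*(L/2) = 2.4*9.81*1.57/2 = 18.4820 N*m
tau_payload = tau_max - tau_arm = 274 - 18.4820 = 255.5180
m_payload = tau_payload / (g*L) = 255.5180 / (9.81*1.57) = 16.5902

16.5902 kg


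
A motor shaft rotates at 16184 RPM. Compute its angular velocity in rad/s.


omega = 16184 * 2*pi/60 = 1694.7845

1694.7845 rad/s


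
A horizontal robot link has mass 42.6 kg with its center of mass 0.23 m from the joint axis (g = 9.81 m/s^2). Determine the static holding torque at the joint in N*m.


tau = m*g*L = 42.6 * 9.81 * 0.23 = 96.1184

96.1184 N*m


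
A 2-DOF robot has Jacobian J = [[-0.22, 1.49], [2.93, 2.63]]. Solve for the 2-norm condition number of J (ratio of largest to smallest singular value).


JJ^T eigenvalues: trace(JJ^T) = 17.7703, det(JJ^T) = det(J)^2 = 24.44610249
s_max^2 = (17.7703 + sqrt(217.99915213))/2 = 16.26754717
s_min^2 = (17.7703 - sqrt(217.99915213))/2 = 1.50275283
kappa = s_max/s_min = sqrt(16.26754717/1.50275283) = 3.2902

3.2902


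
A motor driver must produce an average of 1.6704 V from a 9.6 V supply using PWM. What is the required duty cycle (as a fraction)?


D = V_avg/V_supply = 1.6704/9.6 = 0.1740

0.1740


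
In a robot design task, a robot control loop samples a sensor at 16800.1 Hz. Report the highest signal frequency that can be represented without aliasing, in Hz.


f_max = f_s/2 = 16800.1/2 = 8400.0500

8400.0500 Hz


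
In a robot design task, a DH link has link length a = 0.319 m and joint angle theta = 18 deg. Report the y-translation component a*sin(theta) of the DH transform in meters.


a*sin(theta) = 0.319*sin(18 deg) = 0.0986

0.0986 m


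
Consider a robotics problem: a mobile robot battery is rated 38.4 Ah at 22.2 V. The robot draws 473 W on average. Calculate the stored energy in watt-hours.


E = capacity * V = 38.4*22.2 = 852.4800

852.4800 Wh


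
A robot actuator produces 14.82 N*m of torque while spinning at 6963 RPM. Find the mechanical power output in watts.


omega = 6963 * 2*pi/60 = 729.163655 rad/s
P = tau * omega = 14.82 * 729.163655 = 10806.2054

10806.2054 W


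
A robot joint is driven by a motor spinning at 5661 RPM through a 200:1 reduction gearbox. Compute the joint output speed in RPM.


omega_joint = omega_motor / N = 5661 / 200 = 28.3050

28.3050 RPM


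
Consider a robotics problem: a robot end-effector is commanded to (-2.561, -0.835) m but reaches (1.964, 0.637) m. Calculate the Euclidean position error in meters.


dx = 1.964 - (-2.561) = 4.5250, dy = 0.637 - (-0.835) = 1.4720
err = sqrt(20.475625 + 2.166784) = 4.7584

4.7584 m


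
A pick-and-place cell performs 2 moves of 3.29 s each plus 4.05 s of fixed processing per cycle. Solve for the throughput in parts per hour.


T_cycle = 2*3.29 + 4.05 = 10.6300 s
rate = 3600/T = 338.6642

338.6642 parts/hour


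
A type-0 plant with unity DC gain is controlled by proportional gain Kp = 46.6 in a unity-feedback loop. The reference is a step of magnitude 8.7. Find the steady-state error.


e_ss = R/(1 + Kp) = 8.7/(1 + 46.6) = 8.7/47.6000 = 0.1828

0.1828


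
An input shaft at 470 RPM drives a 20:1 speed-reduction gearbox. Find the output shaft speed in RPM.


omega_out = omega_in / N = 470 / 20 = 23.5000

23.5000 RPM


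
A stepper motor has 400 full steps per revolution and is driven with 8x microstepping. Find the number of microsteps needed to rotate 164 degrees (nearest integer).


step_size = 360/(400*8) = 360/3200 = 0.112500 deg
n = 164/(360/3200) = 164*3200/360 = 1457.7778 -> 1458

1458 steps
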